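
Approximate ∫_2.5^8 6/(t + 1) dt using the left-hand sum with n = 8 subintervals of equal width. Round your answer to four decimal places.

6.0432

Δt = (8 − 2.5)/8 = 0.6875.
Left endpoints: 2.5, 3.1875, 3.875, 4.5625, 5.25, 5.9375, 6.625, 7.3125.
f(2.5) = 12/7, f(3.1875) = 96/67, f(3.875) = 16/13, f(4.5625) = 96/89, f(5.25) = 0.96, f(5.9375) = 32/37, f(6.625) = 48/61, f(7.3125) = 96/133.
Sum = Δt · [f(2.5) + f(3.1875) + f(3.875) + ...].
Sum ≈ 6.0432.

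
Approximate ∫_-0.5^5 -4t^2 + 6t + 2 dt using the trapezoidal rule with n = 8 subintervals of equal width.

Δt = (5 − (-0.5))/8 = 0.6875.
f(-0.5) = -2, f(0.1875) = 2.984375, f(0.875) = 4.1875, f(1.5625) = 1.609375, f(2.25) = -4.75, f(2.9375) = -14.890625, f(3.625) = -28.8125, f(4.3125) = -46.515625, f(5) = -68.
T_8 = (Δt/2)·[f(t_0) + 2f(t_1) + ... + 2f(t_{7}) + f(t_8)].
Sum = -83.31640625.

-83.31640625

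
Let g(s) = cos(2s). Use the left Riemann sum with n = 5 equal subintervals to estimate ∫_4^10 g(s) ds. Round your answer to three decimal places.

-0.350

Δs = (10 − 4)/5 = 1.2.
Left endpoints: 4, 5.2, 6.4, 7.6, 8.8.
g(4) ≈ -0.146, g(5.2) ≈ -0.561, g(6.4) ≈ 0.973, g(7.6) ≈ -0.874, g(8.8) ≈ 0.316.
Sum = Δs · [g(4) + g(5.2) + g(6.4) + g(7.6) + g(8.8)].
Sum ≈ -0.350.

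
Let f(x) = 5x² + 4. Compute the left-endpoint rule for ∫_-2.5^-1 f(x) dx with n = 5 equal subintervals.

Δx = (-1 − (-2.5))/5 = 0.3.
Left endpoints: -2.5, -2.2, -1.9, -1.6, -1.3.
f(-2.5) = 35.25, f(-2.2) = 28.2, f(-1.9) = 22.05, f(-1.6) = 16.8, f(-1.3) = 12.45.
Sum = Δx · [f(-2.5) + f(-2.2) + f(-1.9) + f(-1.6) + f(-1.3)].
Sum = 34.425.

34.425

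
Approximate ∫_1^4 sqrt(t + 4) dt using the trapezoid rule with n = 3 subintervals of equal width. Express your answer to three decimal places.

7.627

Δt = (4 − 1)/3 = 1.
f(1) ≈ 2.236, f(2) ≈ 2.449, f(3) ≈ 2.646, f(4) ≈ 2.828.
T_3 = (Δt/2)·[f(t_0) + 2f(t_1) + 2f(t_2) + f(t_3)].
Sum ≈ 7.627.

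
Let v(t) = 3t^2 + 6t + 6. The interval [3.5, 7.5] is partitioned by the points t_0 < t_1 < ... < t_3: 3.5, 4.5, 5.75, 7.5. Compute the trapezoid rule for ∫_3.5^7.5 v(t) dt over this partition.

Subinterval widths: 1, 1.25, 1.75.
v(3.5) = 63.75, v(4.5) = 93.75, v(5.75) = 139.6875, v(7.5) = 219.75.
On each subinterval the trapezoid contributes (Δt_i/2)·[v(t_{i-1}) + v(t_i)].
Sum = 539.15625.

539.15625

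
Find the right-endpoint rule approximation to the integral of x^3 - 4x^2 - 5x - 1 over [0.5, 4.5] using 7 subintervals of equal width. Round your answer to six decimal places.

-74.642857

Δx = (4.5 − 0.5)/7 = 4/7.
Right endpoints: 15/14, 23/14, 31/14, 39/14, 47/14, 55/14, 4.5.
f(15/14) = -26669/2744, f(23/14) = -42741/2744, f(31/14) = -57149/2744, f(39/14) = -66821/2744, f(47/14) = -68685/2744, f(55/14) = -59669/2744, f(4.5) = -13.375.
Sum = Δx · [f(15/14) + f(23/14) + f(31/14) + ...].
Sum ≈ -74.642857.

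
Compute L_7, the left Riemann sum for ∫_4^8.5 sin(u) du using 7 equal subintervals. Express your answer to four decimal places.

-0.5498

Δu = (8.5 − 4)/7 = 9/14.
Left endpoints: 4, 65/14, 37/7, 83/14, 46/7, 101/14, 55/7.
f(4) ≈ -0.7568, f(65/14) ≈ -0.9976, f(37/7) ≈ -0.8401, f(83/14) ≈ -0.3472, f(46/7) ≈ 0.2843, f(101/14) ≈ 0.8023, f(55/7) ≈ 1.0000.
Sum = Δu · [f(4) + f(65/14) + f(37/7) + ...].
Sum ≈ -0.5498.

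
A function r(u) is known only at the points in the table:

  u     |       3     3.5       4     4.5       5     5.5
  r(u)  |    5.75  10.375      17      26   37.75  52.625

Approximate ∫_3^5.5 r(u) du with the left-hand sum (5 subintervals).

Δu = 0.5.
Sum = 0.5·[5.75 + 10.375 + 17 + 26 + 37.75] = 48.4375.

48.4375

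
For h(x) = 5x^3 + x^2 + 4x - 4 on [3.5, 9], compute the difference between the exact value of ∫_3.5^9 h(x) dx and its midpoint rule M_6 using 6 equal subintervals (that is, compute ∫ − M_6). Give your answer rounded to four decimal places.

Exact integral: ∫_3.5^9 h(x) dx ≈ 8357.880208.
M_6 ≈ 8321.389395.
Error ≈ 8357.880208 − 8321.389395 ≈ 36.4908.

36.4908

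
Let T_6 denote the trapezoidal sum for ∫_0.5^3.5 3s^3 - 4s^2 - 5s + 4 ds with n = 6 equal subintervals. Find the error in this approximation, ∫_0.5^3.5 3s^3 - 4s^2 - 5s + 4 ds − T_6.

-1.75

Exact integral: ∫_0.5^3.5 f(s) ds = 37.5.
T_6 = 39.25.
Error = 37.5 − 39.25 = -1.75.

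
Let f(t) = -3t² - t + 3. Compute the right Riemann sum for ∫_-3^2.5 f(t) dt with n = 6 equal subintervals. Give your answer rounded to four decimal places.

-25.8003

Δt = (2.5 − (-3))/6 = 11/12.
Right endpoints: -25/12, -7/6, -0.25, 2/3, 19/12, 2.5.
f(-25/12) = -7.9375, f(-7/6) = 1/12, f(-0.25) = 3.0625, f(2/3) = 1, f(19/12) = -293/48, f(2.5) = -18.25.
Sum = Δt · [f(-25/12) + f(-7/6) + f(-0.25) + ...].
Sum ≈ -25.8003.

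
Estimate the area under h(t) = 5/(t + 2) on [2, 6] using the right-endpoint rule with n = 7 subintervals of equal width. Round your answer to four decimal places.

Δt = (6 − 2)/7 = 4/7.
Right endpoints: 18/7, 22/7, 26/7, 30/7, 34/7, 38/7, 6.
h(18/7) = 1.09375, h(22/7) = 35/36, h(26/7) = 0.875, h(30/7) = 35/44, h(34/7) = 35/48, h(38/7) = 35/52, h(6) = 0.625.
Sum = Δt · [h(18/7) + h(22/7) + h(26/7) + ...].
Sum ≈ 3.2935.

3.2935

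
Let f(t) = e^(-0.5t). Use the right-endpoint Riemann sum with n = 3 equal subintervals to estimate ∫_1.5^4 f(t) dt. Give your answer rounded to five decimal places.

Δt = (4 − 1.5)/3 = 5/6.
Right endpoints: 7/3, 19/6, 4.
f(7/3) ≈ 0.31140, f(19/6) ≈ 0.20529, f(4) ≈ 0.13534.
Sum = Δt · [f(7/3) + f(19/6) + f(4)].
Sum ≈ 0.54336.

0.54336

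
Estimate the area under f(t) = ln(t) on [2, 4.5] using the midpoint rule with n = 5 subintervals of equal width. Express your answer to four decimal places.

2.8849

Δt = (4.5 − 2)/5 = 0.5.
Midpoints: 2.25, 2.75, 3.25, 3.75, 4.25.
f(2.25) ≈ 0.8109, f(2.75) ≈ 1.0116, f(3.25) ≈ 1.1787, f(3.75) ≈ 1.3218, f(4.25) ≈ 1.4469.
Sum = Δt · [f(2.25) + f(2.75) + f(3.25) + f(3.75) + f(4.25)].
Sum ≈ 2.8849.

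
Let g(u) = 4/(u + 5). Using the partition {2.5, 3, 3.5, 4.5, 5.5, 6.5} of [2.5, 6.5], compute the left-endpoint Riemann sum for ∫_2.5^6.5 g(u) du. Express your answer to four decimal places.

1.7893

Subinterval widths: 0.5, 0.5, 1, 1, 1.
Left endpoints: 2.5, 3, 3.5, 4.5, 5.5.
g(2.5) = 8/15, g(3) = 0.5, g(3.5) = 8/17, g(4.5) = 8/19, g(5.5) = 8/21.
Sum = Σ Δu_i · g(u_i).
Sum ≈ 1.7893.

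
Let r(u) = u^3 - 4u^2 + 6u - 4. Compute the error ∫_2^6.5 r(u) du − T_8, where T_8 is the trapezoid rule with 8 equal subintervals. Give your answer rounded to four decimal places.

Exact integral: ∫_2^6.5 r(u) du = 183.515625.
T_8 ≈ 185.592041.
Error ≈ 183.515625 − 185.592041 ≈ -2.0764.

-2.0764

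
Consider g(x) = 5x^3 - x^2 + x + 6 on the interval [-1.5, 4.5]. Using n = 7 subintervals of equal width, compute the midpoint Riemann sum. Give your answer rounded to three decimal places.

511.852

Δx = (4.5 − (-1.5))/7 = 6/7.
Midpoints: -15/14, -3/14, 9/14, 1.5, 33/14, 45/14, 57/14.
g(-15/14) = -6501/2744, g(-3/14) = 15615/2744, g(9/14) = 20739/2744, g(1.5) = 22.125, g(33/14) = 187371/2744, g(45/14) = 452559/2744, g(57/14) = 908115/2744.
Sum = Δx · [g(-15/14) + g(-3/14) + g(9/14) + ...].
Sum ≈ 511.852.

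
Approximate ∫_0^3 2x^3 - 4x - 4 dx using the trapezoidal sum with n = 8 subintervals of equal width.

Δx = (3 − 0)/8 = 0.375.
f(0) = -4, f(0.375) = -5.39453125, f(0.75) = -6.15625, f(1.125) = -5.65234375, f(1.5) = -3.25, f(1.875) = 1.68359375, f(2.25) = 9.78125, f(2.625) = 21.67578125, f(3) = 38.
T_8 = (Δx/2)·[f(x_0) + 2f(x_1) + ... + 2f(x_{7}) + f(x_8)].
Sum = 11.1328125.

11.1328125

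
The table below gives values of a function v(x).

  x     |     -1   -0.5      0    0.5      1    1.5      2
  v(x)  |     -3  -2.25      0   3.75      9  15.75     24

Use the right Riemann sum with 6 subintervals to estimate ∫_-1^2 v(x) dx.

Δx = 0.5.
Sum = 0.5·[(-2.25) + 0 + 3.75 + 9 + 15.75 + 24] = 25.125.

25.125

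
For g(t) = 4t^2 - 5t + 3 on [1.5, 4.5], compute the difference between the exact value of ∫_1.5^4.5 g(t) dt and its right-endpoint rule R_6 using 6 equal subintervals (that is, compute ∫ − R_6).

Exact integral: ∫_1.5^4.5 g(t) dt = 81.
R_6 = 95.75.
Error = 81 − 95.75 = -14.75.

-14.75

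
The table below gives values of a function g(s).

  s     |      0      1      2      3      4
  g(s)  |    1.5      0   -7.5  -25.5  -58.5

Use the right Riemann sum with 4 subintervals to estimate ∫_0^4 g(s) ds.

Δs = 1.
Sum = 1·[0 + (-7.5) + (-25.5) + (-58.5)] = -91.5.

-91.5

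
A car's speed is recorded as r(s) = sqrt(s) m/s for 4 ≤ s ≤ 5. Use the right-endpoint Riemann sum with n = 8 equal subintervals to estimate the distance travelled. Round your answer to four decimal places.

2.1349

Δs = (5 − 4)/8 = 0.125.
Right endpoints: 4.125, 4.25, 4.375, 4.5, 4.625, 4.75, 4.875, 5.
r(4.125) ≈ 2.0310, r(4.25) ≈ 2.0616, r(4.375) ≈ 2.0917, r(4.5) ≈ 2.1213, r(4.625) ≈ 2.1506, r(4.75) ≈ 2.1794, r(4.875) ≈ 2.2079, r(5) ≈ 2.2361.
Sum = Δs · [r(4.125) + r(4.25) + r(4.375) + ...].
Sum ≈ 2.1349.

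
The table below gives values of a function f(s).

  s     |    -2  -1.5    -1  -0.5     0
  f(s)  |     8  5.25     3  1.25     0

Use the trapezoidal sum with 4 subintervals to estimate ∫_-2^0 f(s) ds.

6.75

Δs = 0.5.
T_4 = (0.5/2)·[8 + 2·5.25 + 2·3 + 2·1.25 + 0] = 6.75.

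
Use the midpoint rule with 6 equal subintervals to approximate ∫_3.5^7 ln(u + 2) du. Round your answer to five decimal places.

Δu = (7 − 3.5)/6 = 7/12.
Midpoints: 91/24, 4.375, 119/24, 133/24, 6.125, 161/24.
f(91/24) ≈ 1.75642, f(4.375) ≈ 1.85238, f(119/24) ≈ 1.93994, f(133/24) ≈ 2.02044, f(6.125) ≈ 2.09495, f(161/24) ≈ 2.16428.
Sum = Δu · [f(91/24) + f(4.375) + f(119/24) + ...].
Sum ≈ 6.89991.

6.89991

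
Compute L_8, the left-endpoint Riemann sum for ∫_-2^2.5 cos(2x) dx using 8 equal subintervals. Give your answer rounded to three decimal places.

-1.029

Δx = (2.5 − (-2))/8 = 0.5625.
Left endpoints: -2, -1.4375, -0.875, -0.3125, 0.25, 0.8125, 1.375, 1.9375.
f(-2) ≈ -0.654, f(-1.4375) ≈ -0.965, f(-0.875) ≈ -0.178, f(-0.3125) ≈ 0.811, f(0.25) ≈ 0.878, f(0.8125) ≈ -0.054, f(1.375) ≈ -0.924, f(1.9375) ≈ -0.743.
Sum = Δx · [f(-2) + f(-1.4375) + f(-0.875) + ...].
Sum ≈ -1.029.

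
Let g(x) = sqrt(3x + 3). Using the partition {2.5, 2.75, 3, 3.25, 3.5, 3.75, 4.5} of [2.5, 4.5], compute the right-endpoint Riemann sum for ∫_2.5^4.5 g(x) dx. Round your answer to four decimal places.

Subinterval widths: 0.25, 0.25, 0.25, 0.25, 0.25, 0.75.
Right endpoints: 2.75, 3, 3.25, 3.5, 3.75, 4.5.
g(2.75) ≈ 3.3541, g(3) ≈ 3.4641, g(3.25) ≈ 3.5707, g(3.5) ≈ 3.6742, g(3.75) ≈ 3.7749, g(4.5) ≈ 4.0620.
Sum = Σ Δx_i · g(x_i).
Sum ≈ 7.5060.

7.5060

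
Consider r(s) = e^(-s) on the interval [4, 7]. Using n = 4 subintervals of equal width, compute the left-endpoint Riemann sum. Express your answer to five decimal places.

Δs = (7 − 4)/4 = 0.75.
Left endpoints: 4, 4.75, 5.5, 6.25.
r(4) ≈ 0.01832, r(4.75) ≈ 0.00865, r(5.5) ≈ 0.00409, r(6.25) ≈ 0.00193.
Sum = Δs · [r(4) + r(4.75) + r(5.5) + r(6.25)].
Sum ≈ 0.02474.

0.02474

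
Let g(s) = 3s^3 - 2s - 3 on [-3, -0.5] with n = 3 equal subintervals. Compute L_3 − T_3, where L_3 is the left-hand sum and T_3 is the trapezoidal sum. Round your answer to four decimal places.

-31.5104

L_3 ≈ -95.520833.
T_3 ≈ -64.010417.
L_3 − T_3 ≈ -31.5104.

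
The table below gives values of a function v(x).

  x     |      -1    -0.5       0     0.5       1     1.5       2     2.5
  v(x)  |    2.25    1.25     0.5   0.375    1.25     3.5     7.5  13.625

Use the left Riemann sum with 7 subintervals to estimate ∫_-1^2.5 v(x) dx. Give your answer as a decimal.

Δx = 0.5.
Sum = 0.5·[2.25 + 1.25 + 0.5 + 0.375 + 1.25 + 3.5 + 7.5] = 8.3125.

8.3125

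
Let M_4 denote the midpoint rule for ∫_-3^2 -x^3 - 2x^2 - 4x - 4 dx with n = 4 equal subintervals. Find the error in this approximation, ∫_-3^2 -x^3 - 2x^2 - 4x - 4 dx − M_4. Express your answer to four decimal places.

-0.3255

Exact integral: ∫_-3^2 f(x) dx ≈ -17.083333.
M_4 = -16.7578125.
Error ≈ -17.083333 − (-16.7578125) ≈ -0.3255.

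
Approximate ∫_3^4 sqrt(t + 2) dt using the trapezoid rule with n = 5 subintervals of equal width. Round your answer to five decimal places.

Δt = (4 − 3)/5 = 0.2.
f(3) ≈ 2.23607, f(3.2) ≈ 2.28035, f(3.4) ≈ 2.32379, f(3.6) ≈ 2.36643, f(3.8) ≈ 2.40832, f(4) ≈ 2.44949.
T_5 = (Δt/2)·[f(t_0) + 2f(t_1) + ... + 2f(t_{4}) + f(t_5)].
Sum ≈ 2.34433.

2.34433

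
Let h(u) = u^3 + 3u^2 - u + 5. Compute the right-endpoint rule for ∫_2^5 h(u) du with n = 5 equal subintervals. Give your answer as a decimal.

Δu = (5 − 2)/5 = 0.6.
Right endpoints: 2.6, 3.2, 3.8, 4.4, 5.
h(2.6) = 40.256, h(3.2) = 65.288, h(3.8) = 99.392, h(4.4) = 143.864, h(5) = 200.
Sum = Δu · [h(2.6) + h(3.2) + h(3.8) + h(4.4) + h(5)].
Sum = 329.28.

329.28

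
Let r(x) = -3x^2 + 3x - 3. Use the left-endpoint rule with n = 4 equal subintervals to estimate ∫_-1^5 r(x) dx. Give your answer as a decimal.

-74.25

Δx = (5 − (-1))/4 = 1.5.
Left endpoints: -1, 0.5, 2, 3.5.
r(-1) = -9, r(0.5) = -2.25, r(2) = -9, r(3.5) = -29.25.
Sum = Δx · [r(-1) + r(0.5) + r(2) + r(3.5)].
Sum = -74.25.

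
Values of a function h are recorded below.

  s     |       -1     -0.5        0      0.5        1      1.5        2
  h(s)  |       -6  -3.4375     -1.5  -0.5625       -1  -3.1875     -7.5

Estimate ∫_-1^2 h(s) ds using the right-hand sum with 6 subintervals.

-8.59375

Δs = 0.5.
Sum = 0.5·[(-3.4375) + (-1.5) + (-0.5625) + (-1) + (-3.1875) + (-7.5)] = -8.59375.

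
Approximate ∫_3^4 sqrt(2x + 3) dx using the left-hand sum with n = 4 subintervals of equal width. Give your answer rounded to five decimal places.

3.12121

Δx = (4 − 3)/4 = 0.25.
Left endpoints: 3, 3.25, 3.5, 3.75.
f(3) ≈ 3.00000, f(3.25) ≈ 3.08221, f(3.5) ≈ 3.16228, f(3.75) ≈ 3.24037.
Sum = Δx · [f(3) + f(3.25) + f(3.5) + f(3.75)].
Sum ≈ 3.12121.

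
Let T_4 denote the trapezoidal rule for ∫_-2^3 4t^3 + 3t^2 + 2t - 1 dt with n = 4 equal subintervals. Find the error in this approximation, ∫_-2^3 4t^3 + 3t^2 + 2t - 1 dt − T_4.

Exact integral: ∫_-2^3 f(t) dt = 100.
T_4 = 111.71875.
Error = 100 − 111.71875 = -11.71875.

-11.71875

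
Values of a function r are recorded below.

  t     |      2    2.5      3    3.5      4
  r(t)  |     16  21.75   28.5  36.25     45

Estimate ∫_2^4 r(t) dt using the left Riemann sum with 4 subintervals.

Δt = 0.5.
Sum = 0.5·[16 + 21.75 + 28.5 + 36.25] = 51.25.

51.25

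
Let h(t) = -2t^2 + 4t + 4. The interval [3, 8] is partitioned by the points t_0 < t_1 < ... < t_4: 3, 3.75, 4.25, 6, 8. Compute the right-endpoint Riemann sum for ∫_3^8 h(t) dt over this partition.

Subinterval widths: 0.75, 0.5, 1.75, 2.
Right endpoints: 3.75, 4.25, 6, 8.
h(3.75) = -9.125, h(4.25) = -15.125, h(6) = -44, h(8) = -92.
Sum = Σ Δt_i · h(t_i).
Sum = -275.40625.

-275.40625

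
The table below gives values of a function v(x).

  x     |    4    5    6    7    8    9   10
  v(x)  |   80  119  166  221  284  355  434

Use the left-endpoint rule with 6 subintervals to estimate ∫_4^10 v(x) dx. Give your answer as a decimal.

Δx = 1.
Sum = 1·[80 + 119 + 166 + 221 + 284 + 355] = 1225.

1225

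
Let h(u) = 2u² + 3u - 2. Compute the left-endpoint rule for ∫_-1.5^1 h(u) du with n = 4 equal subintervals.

-5.1953125

Δu = (1 − (-1.5))/4 = 0.625.
Left endpoints: -1.5, -0.875, -0.25, 0.375.
h(-1.5) = -2, h(-0.875) = -3.09375, h(-0.25) = -2.625, h(0.375) = -0.59375.
Sum = Δu · [h(-1.5) + h(-0.875) + h(-0.25) + h(0.375)].
Sum = -5.1953125.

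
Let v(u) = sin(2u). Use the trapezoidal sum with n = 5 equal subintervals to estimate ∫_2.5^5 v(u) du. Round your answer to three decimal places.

Δu = (5 − 2.5)/5 = 0.5.
v(2.5) ≈ -0.959, v(3) ≈ -0.279, v(3.5) ≈ 0.657, v(4) ≈ 0.989, v(4.5) ≈ 0.412, v(5) ≈ -0.544.
T_5 = (Δu/2)·[v(u_0) + 2v(u_1) + ... + 2v(u_{4}) + v(u_5)].
Sum ≈ 0.514.

0.514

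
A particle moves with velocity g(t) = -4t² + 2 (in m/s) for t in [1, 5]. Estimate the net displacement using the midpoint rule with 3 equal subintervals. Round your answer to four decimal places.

Δt = (5 − 1)/3 = 4/3.
Midpoints: 5/3, 3, 13/3.
g(5/3) = -82/9, g(3) = -34, g(13/3) = -658/9.
Sum = Δt · [g(5/3) + g(3) + g(13/3)].
Sum ≈ -154.9630.

-154.9630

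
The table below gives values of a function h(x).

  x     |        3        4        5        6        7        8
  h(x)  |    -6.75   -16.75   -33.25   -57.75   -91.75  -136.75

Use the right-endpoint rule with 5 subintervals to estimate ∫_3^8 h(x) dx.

-336.25

Δx = 1.
Sum = 1·[(-16.75) + (-33.25) + (-57.75) + (-91.75) + (-136.75)] = -336.25.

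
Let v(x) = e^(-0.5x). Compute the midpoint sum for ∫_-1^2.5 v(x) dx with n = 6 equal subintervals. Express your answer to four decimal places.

Δx = (2.5 − (-1))/6 = 7/12.
Midpoints: -17/24, -0.125, 11/24, 25/24, 1.625, 53/24.
v(-17/24) ≈ 1.4250, v(-0.125) ≈ 1.0645, v(11/24) ≈ 0.7952, v(25/24) ≈ 0.5940, v(1.625) ≈ 0.4437, v(53/24) ≈ 0.3315.
Sum = Δx · [v(-17/24) + v(-0.125) + v(11/24) + ...].
Sum ≈ 2.7148.

2.7148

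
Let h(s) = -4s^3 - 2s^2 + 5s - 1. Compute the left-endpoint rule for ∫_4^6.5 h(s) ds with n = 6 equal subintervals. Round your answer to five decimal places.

Δs = (6.5 − 4)/6 = 5/12.
Left endpoints: 4, 53/12, 29/6, 5.25, 17/3, 73/12.
h(4) = -269, h(53/12) = -156623/432, h(29/6) = -25661/54, h(5.25) = -608.6875, h(17/3) = -20648/27, h(73/12) = -408283/432.
Sum = Δs · [h(4) + h(53/12) + h(29/6) + ...].
Sum ≈ -1427.20197.

-1427.20197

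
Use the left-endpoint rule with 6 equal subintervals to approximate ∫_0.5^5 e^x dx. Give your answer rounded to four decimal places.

Δx = (5 − 0.5)/6 = 0.75.
Left endpoints: 0.5, 1.25, 2, 2.75, 3.5, 4.25.
f(0.5) ≈ 1.6487, f(1.25) ≈ 3.4903, f(2) ≈ 7.3891, f(2.75) ≈ 15.6426, f(3.5) ≈ 33.1155, f(4.25) ≈ 70.1054.
Sum = Δx · [f(0.5) + f(1.25) + f(2) + ...].
Sum ≈ 98.5437.

98.5437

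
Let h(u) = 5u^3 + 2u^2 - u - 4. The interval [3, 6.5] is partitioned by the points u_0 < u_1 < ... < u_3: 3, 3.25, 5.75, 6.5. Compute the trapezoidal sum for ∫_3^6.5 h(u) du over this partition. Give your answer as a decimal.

2452.25390625

Subinterval widths: 0.25, 2.5, 0.75.
h(3) = 146, h(3.25) = 185.515625, h(5.75) = 1006.921875, h(6.5) = 1447.125.
On each subinterval the trapezoid contributes (Δu_i/2)·[h(u_{i-1}) + h(u_i)].
Sum = 2452.25390625.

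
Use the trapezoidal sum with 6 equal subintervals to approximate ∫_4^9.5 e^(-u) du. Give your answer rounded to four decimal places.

0.0195

Δu = (9.5 − 4)/6 = 11/12.
f(4) ≈ 0.0183, f(59/12) ≈ 0.0073, f(35/6) ≈ 0.0029, f(6.75) ≈ 0.0012, f(23/3) ≈ 0.0005, f(103/12) ≈ 0.0002, f(9.5) ≈ 0.0001.
T_6 = (Δu/2)·[f(u_0) + 2f(u_1) + ... + 2f(u_{5}) + f(u_6)].
Sum ≈ 0.0195.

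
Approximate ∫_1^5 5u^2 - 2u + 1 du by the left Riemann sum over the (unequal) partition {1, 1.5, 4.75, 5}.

58.140625

Subinterval widths: 0.5, 3.25, 0.25.
Left endpoints: 1, 1.5, 4.75.
f(1) = 4, f(1.5) = 9.25, f(4.75) = 104.3125.
Sum = Σ Δu_i · f(u_i).
Sum = 58.140625.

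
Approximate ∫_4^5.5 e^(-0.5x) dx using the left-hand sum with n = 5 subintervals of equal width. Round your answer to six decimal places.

0.153794

Δx = (5.5 − 4)/5 = 0.3.
Left endpoints: 4, 4.3, 4.6, 4.9, 5.2.
f(4) ≈ 0.135335, f(4.3) ≈ 0.116484, f(4.6) ≈ 0.100259, f(4.9) ≈ 0.086294, f(5.2) ≈ 0.074274.
Sum = Δx · [f(4) + f(4.3) + f(4.6) + f(4.9) + f(5.2)].
Sum ≈ 0.153794.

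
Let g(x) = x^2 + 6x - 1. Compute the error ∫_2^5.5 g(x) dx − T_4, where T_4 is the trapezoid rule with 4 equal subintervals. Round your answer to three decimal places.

Exact integral: ∫_2^5.5 g(x) dx ≈ 128.04167.
T_4 = 128.48828125.
Error ≈ 128.04167 − 128.48828125 ≈ -0.447.

-0.447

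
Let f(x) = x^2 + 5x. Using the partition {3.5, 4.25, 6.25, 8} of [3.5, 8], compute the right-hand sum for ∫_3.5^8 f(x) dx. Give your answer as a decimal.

352.109375

Subinterval widths: 0.75, 2, 1.75.
Right endpoints: 4.25, 6.25, 8.
f(4.25) = 39.3125, f(6.25) = 70.3125, f(8) = 104.
Sum = Σ Δx_i · f(x_i).
Sum = 352.109375.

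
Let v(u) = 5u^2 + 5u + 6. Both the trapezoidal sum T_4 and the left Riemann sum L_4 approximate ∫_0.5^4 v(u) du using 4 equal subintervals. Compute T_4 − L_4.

42.109375

T_4 = 169.06640625.
L_4 = 126.95703125.
T_4 − L_4 = 42.109375.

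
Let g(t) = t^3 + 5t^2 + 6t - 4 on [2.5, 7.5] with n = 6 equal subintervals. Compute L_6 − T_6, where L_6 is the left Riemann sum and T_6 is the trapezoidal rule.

-285.9375

L_6 ≈ 1313.9699074.
T_6 ≈ 1599.9074074.
L_6 − T_6 = -285.9375.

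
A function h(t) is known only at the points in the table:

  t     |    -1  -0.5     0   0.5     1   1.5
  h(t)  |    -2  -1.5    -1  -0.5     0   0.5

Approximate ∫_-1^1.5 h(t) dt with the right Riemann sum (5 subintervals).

-1.25

Δt = 0.5.
Sum = 0.5·[(-1.5) + (-1) + (-0.5) + 0 + 0.5] = -1.25.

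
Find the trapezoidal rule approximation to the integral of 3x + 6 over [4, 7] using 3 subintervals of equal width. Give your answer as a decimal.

Δx = (7 − 4)/3 = 1.
f(4) = 18, f(5) = 21, f(6) = 24, f(7) = 27.
T_3 = (Δx/2)·[f(x_0) + 2f(x_1) + 2f(x_2) + f(x_3)].
Sum = 67.5.

67.5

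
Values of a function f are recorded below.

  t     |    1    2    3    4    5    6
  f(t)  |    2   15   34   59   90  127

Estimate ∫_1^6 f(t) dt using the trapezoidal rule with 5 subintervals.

262.5

Δt = 1.
T_5 = (1/2)·[2 + 2·15 + 2·34 + 2·59 + 2·90 + 127] = 262.5.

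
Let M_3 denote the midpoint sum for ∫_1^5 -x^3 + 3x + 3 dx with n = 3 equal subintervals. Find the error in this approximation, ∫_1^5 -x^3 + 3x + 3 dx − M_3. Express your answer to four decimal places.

-5.3333

Exact integral: ∫_1^5 f(x) dx = -108.
M_3 ≈ -102.666667.
Error ≈ -108 − (-102.666667) ≈ -5.3333.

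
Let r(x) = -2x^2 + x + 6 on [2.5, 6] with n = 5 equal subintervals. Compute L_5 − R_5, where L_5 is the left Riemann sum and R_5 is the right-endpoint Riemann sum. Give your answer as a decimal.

L_5 = -78.68.
R_5 = -117.88.
L_5 − R_5 = 39.2.

39.2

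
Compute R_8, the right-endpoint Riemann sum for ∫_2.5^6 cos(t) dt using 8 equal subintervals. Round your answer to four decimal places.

-0.4786

Δt = (6 − 2.5)/8 = 0.4375.
Right endpoints: 2.9375, 3.375, 3.8125, 4.25, 4.6875, 5.125, 5.5625, 6.
f(2.9375) ≈ -0.9792, f(3.375) ≈ -0.9729, f(3.8125) ≈ -0.7833, f(4.25) ≈ -0.4461, f(4.6875) ≈ -0.0249, f(5.125) ≈ 0.4010, f(5.5625) ≈ 0.7514, f(6) ≈ 0.9602.
Sum = Δt · [f(2.9375) + f(3.375) + f(3.8125) + ...].
Sum ≈ -0.4786.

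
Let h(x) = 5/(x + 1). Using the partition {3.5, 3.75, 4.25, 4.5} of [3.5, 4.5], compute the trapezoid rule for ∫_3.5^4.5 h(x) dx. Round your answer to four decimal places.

1.0044

Subinterval widths: 0.25, 0.5, 0.25.
h(3.5) = 10/9, h(3.75) = 20/19, h(4.25) = 20/21, h(4.5) = 10/11.
On each subinterval the trapezoid contributes (Δx_i/2)·[h(x_{i-1}) + h(x_i)].
Sum ≈ 1.0044.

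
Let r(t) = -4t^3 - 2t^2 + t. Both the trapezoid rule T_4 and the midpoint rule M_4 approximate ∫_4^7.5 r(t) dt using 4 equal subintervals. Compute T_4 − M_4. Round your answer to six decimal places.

T_4 = -3158.23046875.
M_4 ≈ -3110.66601562.
T_4 − M_4 ≈ -47.564453.

-47.564453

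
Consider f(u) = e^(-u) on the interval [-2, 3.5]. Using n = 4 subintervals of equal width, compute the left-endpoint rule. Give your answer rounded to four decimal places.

13.5425

Δu = (3.5 − (-2))/4 = 1.375.
Left endpoints: -2, -0.625, 0.75, 2.125.
f(-2) ≈ 7.3891, f(-0.625) ≈ 1.8682, f(0.75) ≈ 0.4724, f(2.125) ≈ 0.1194.
Sum = Δu · [f(-2) + f(-0.625) + f(0.75) + f(2.125)].
Sum ≈ 13.5425.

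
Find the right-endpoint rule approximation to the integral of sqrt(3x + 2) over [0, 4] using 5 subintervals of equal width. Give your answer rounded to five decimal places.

Δx = (4 − 0)/5 = 0.8.
Right endpoints: 0.8, 1.6, 2.4, 3.2, 4.
f(0.8) ≈ 2.09762, f(1.6) ≈ 2.60768, f(2.4) ≈ 3.03315, f(3.2) ≈ 3.40588, f(4) ≈ 3.74166.
Sum = Δx · [f(0.8) + f(1.6) + f(2.4) + f(3.2) + f(4)].
Sum ≈ 11.90879.

11.90879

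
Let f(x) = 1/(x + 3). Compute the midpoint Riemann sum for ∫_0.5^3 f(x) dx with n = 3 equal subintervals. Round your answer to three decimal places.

0.537

Δx = (3 − 0.5)/3 = 5/6.
Midpoints: 11/12, 1.75, 31/12.
f(11/12) = 12/47, f(1.75) = 4/19, f(31/12) = 12/67.
Sum = Δx · [f(11/12) + f(1.75) + f(31/12)].
Sum ≈ 0.537.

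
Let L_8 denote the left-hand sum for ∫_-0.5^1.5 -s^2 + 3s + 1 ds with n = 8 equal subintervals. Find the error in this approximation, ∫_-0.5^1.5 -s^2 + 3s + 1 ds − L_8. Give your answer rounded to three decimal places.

0.521

Exact integral: ∫_-0.5^1.5 f(s) ds ≈ 3.83333.
L_8 = 3.3125.
Error ≈ 3.83333 − 3.3125 ≈ 0.521.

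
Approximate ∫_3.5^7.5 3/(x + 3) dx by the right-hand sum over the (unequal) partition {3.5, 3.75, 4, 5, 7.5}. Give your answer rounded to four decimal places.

1.3075

Subinterval widths: 0.25, 0.25, 1, 2.5.
Right endpoints: 3.75, 4, 5, 7.5.
f(3.75) = 4/9, f(4) = 3/7, f(5) = 0.375, f(7.5) = 2/7.
Sum = Σ Δx_i · f(x_i).
Sum ≈ 1.3075.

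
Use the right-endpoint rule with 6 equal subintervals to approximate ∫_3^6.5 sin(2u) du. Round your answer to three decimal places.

0.227

Δu = (6.5 − 3)/6 = 7/12.
Right endpoints: 43/12, 25/6, 4.75, 16/3, 71/12, 6.5.
f(43/12) ≈ 0.773, f(25/6) ≈ 0.887, f(4.75) ≈ -0.075, f(16/3) ≈ -0.946, f(71/12) ≈ -0.669, f(6.5) ≈ 0.420.
Sum = Δu · [f(43/12) + f(25/6) + f(4.75) + ...].
Sum ≈ 0.227.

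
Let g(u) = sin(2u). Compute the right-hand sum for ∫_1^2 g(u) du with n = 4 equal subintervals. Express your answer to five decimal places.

Δu = (2 − 1)/4 = 0.25.
Right endpoints: 1.25, 1.5, 1.75, 2.
g(1.25) ≈ 0.59847, g(1.5) ≈ 0.14112, g(1.75) ≈ -0.35078, g(2) ≈ -0.75680.
Sum = Δu · [g(1.25) + g(1.5) + g(1.75) + g(2)].
Sum ≈ -0.09200.

-0.09200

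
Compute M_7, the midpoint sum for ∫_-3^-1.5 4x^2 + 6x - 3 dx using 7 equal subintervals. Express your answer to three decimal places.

6.727

Δx = (-1.5 − (-3))/7 = 3/14.
Midpoints: -81/28, -75/28, -69/28, -2.25, -57/28, -51/28, -45/28.
f(-81/28) = 2571/196, f(-75/28) = 1887/196, f(-69/28) = 1275/196, f(-2.25) = 3.75, f(-57/28) = 267/196, f(-51/28) = -129/196, f(-45/28) = -453/196.
Sum = Δx · [f(-81/28) + f(-75/28) + f(-69/28) + ...].
Sum ≈ 6.727.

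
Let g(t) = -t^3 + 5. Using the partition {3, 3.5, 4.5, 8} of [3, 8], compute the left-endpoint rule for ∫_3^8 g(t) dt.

-350.3125

Subinterval widths: 0.5, 1, 3.5.
Left endpoints: 3, 3.5, 4.5.
g(3) = -22, g(3.5) = -37.875, g(4.5) = -86.125.
Sum = Σ Δt_i · g(t_i).
Sum = -350.3125.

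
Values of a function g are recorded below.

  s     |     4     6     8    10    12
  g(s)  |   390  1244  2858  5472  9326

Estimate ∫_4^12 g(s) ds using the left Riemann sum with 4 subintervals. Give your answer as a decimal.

19928

Δs = 2.
Sum = 2·[390 + 1244 + 2858 + 5472] = 19928.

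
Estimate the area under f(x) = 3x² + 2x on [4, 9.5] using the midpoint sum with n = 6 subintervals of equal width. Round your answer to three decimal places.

Δx = (9.5 − 4)/6 = 11/12.
Midpoints: 107/24, 5.375, 151/24, 173/24, 8.125, 217/24.
f(107/24) = 68.546875, f(5.375) = 97.421875, f(151/24) = 25217/192, f(173/24) = 170.296875, f(8.125) = 214.296875, f(217/24) = 50561/192.
Sum = Δx · [f(107/24) + f(5.375) + f(151/24) + ...].
Sum ≈ 866.470.

866.470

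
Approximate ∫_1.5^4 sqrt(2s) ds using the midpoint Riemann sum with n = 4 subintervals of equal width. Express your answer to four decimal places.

5.8140

Δs = (4 − 1.5)/4 = 0.625.
Midpoints: 1.8125, 2.4375, 3.0625, 3.6875.
f(1.8125) ≈ 1.9039, f(2.4375) ≈ 2.2079, f(3.0625) ≈ 2.4749, f(3.6875) ≈ 2.7157.
Sum = Δs · [f(1.8125) + f(2.4375) + f(3.0625) + f(3.6875)].
Sum ≈ 5.8140.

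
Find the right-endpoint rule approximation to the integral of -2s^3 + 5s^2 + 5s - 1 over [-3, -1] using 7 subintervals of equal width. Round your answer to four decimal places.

Δs = (-1 − (-3))/7 = 2/7.
Right endpoints: -19/7, -17/7, -15/7, -13/7, -11/7, -9/7, -1.
f(-19/7) = 21355/343, f(-17/7) = 15433/343, f(-15/7) = 10607/343, f(-13/7) = 6781/343, f(-11/7) = 3859/343, f(-9/7) = 1745/343, f(-1) = 1.
Sum = Δs · [f(-19/7) + f(-17/7) + f(-15/7) + ...].
Sum ≈ 50.0816.

50.0816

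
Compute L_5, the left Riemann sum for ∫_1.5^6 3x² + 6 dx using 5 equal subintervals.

195.885

Δx = (6 − 1.5)/5 = 0.9.
Left endpoints: 1.5, 2.4, 3.3, 4.2, 5.1.
f(1.5) = 12.75, f(2.4) = 23.28, f(3.3) = 38.67, f(4.2) = 58.92, f(5.1) = 84.03.
Sum = Δx · [f(1.5) + f(2.4) + f(3.3) + f(4.2) + f(5.1)].
Sum = 195.885.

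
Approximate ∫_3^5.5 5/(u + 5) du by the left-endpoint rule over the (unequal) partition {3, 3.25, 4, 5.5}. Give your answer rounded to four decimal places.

1.4441

Subinterval widths: 0.25, 0.75, 1.5.
Left endpoints: 3, 3.25, 4.
f(3) = 0.625, f(3.25) = 20/33, f(4) = 5/9.
Sum = Σ Δu_i · f(u_i).
Sum ≈ 1.4441.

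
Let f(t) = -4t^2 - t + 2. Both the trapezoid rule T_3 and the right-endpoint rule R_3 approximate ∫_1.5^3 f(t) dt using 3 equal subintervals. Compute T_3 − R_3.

7.125

T_3 = -32.125.
R_3 = -39.25.
T_3 − R_3 = 7.125.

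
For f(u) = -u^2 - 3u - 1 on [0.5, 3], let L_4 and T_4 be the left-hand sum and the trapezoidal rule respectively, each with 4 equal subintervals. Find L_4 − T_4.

5.078125

L_4 = -19.66796875.
T_4 = -24.74609375.
L_4 − T_4 = 5.078125.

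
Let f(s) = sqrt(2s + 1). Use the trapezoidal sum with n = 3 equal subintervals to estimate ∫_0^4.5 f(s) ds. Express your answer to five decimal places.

10.09034

Δs = (4.5 − 0)/3 = 1.5.
f(0) ≈ 1.00000, f(1.5) ≈ 2.00000, f(3) ≈ 2.64575, f(4.5) ≈ 3.16228.
T_3 = (Δs/2)·[f(s_0) + 2f(s_1) + 2f(s_2) + f(s_3)].
Sum ≈ 10.09034.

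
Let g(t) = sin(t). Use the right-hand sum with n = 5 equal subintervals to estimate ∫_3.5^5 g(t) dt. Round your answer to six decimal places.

Δt = (5 − 3.5)/5 = 0.3.
Right endpoints: 3.8, 4.1, 4.4, 4.7, 5.
g(3.8) ≈ -0.611858, g(4.1) ≈ -0.818277, g(4.4) ≈ -0.951602, g(4.7) ≈ -0.999923, g(5) ≈ -0.958924.
Sum = Δt · [g(3.8) + g(4.1) + g(4.4) + g(4.7) + g(5)].
Sum ≈ -1.302175.

-1.302175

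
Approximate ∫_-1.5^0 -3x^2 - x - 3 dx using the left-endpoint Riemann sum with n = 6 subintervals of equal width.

Δx = (0 − (-1.5))/6 = 0.25.
Left endpoints: -1.5, -1.25, -1, -0.75, -0.5, -0.25.
f(-1.5) = -8.25, f(-1.25) = -6.4375, f(-1) = -5, f(-0.75) = -3.9375, f(-0.5) = -3.25, f(-0.25) = -2.9375.
Sum = Δx · [f(-1.5) + f(-1.25) + f(-1) + ...].
Sum = -7.453125.

-7.453125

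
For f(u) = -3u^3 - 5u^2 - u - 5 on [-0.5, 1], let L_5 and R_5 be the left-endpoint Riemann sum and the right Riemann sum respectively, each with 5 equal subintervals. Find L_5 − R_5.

2.5875

L_5 = -9.3225.
R_5 = -11.91.
L_5 − R_5 = 2.5875.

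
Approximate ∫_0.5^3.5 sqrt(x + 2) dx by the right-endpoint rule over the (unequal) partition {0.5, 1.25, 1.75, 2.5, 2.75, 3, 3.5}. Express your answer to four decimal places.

6.1878

Subinterval widths: 0.75, 0.5, 0.75, 0.25, 0.25, 0.5.
Right endpoints: 1.25, 1.75, 2.5, 2.75, 3, 3.5.
f(1.25) ≈ 1.8028, f(1.75) ≈ 1.9365, f(2.5) ≈ 2.1213, f(2.75) ≈ 2.1794, f(3) ≈ 2.2361, f(3.5) ≈ 2.3452.
Sum = Σ Δx_i · f(x_i).
Sum ≈ 6.1878.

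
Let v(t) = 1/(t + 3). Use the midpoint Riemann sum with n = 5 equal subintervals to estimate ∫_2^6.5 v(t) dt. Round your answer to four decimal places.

0.6409

Δt = (6.5 − 2)/5 = 0.9.
Midpoints: 2.45, 3.35, 4.25, 5.15, 6.05.
v(2.45) = 20/109, v(3.35) = 20/127, v(4.25) = 4/29, v(5.15) = 20/163, v(6.05) = 20/181.
Sum = Δt · [v(2.45) + v(3.35) + v(4.25) + v(5.15) + v(6.05)].
Sum ≈ 0.6409.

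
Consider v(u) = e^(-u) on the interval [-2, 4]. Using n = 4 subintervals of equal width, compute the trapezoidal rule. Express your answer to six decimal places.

8.703557

Δu = (4 − (-2))/4 = 1.5.
v(-2) ≈ 7.389056, v(-0.5) ≈ 1.648721, v(1) ≈ 0.367879, v(2.5) ≈ 0.082085, v(4) ≈ 0.018316.
T_4 = (Δu/2)·[v(u_0) + 2v(u_1) + 2v(u_2) + 2v(u_3) + v(u_4)].
Sum ≈ 8.703557.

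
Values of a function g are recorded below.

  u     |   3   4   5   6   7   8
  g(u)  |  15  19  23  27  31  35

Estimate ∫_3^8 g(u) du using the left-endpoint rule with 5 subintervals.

115

Δu = 1.
Sum = 1·[15 + 19 + 23 + 27 + 31] = 115.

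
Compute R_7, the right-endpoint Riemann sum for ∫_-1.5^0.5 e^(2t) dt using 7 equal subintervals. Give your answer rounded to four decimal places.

1.7516

Δt = (0.5 − (-1.5))/7 = 2/7.
Right endpoints: -17/14, -13/14, -9/14, -5/14, -1/14, 3/14, 0.5.
f(-17/14) ≈ 0.0882, f(-13/14) ≈ 0.1561, f(-9/14) ≈ 0.2765, f(-5/14) ≈ 0.4895, f(-1/14) ≈ 0.8669, f(3/14) ≈ 1.5351, f(0.5) ≈ 2.7183.
Sum = Δt · [f(-17/14) + f(-13/14) + f(-9/14) + ...].
Sum ≈ 1.7516.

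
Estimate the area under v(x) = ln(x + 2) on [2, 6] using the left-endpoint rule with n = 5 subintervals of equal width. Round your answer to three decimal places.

Δx = (6 − 2)/5 = 0.8.
Left endpoints: 2, 2.8, 3.6, 4.4, 5.2.
v(2) ≈ 1.386, v(2.8) ≈ 1.569, v(3.6) ≈ 1.723, v(4.4) ≈ 1.856, v(5.2) ≈ 1.974.
Sum = Δx · [v(2) + v(2.8) + v(3.6) + v(4.4) + v(5.2)].
Sum ≈ 6.806.

6.806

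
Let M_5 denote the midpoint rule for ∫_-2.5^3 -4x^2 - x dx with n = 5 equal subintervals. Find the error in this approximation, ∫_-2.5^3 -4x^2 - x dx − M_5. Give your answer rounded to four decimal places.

-2.2183

Exact integral: ∫_-2.5^3 f(x) dx ≈ -58.208333.
M_5 = -55.99.
Error ≈ -58.208333 − (-55.99) ≈ -2.2183.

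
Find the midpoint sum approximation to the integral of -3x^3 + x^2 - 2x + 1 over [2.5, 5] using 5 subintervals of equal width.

Δx = (5 − 2.5)/5 = 0.5.
Midpoints: 2.75, 3.25, 3.75, 4.25, 4.75.
f(2.75) = -59.328125, f(3.25) = -97.921875, f(3.75) = -150.640625, f(4.25) = -219.734375, f(4.75) = -307.453125.
Sum = Δx · [f(2.75) + f(3.25) + f(3.75) + f(4.25) + f(4.75)].
Sum = -417.5390625.

-417.5390625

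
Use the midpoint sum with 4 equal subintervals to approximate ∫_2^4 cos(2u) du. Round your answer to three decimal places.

Δu = (4 − 2)/4 = 0.5.
Midpoints: 2.25, 2.75, 3.25, 3.75.
f(2.25) ≈ -0.211, f(2.75) ≈ 0.709, f(3.25) ≈ 0.977, f(3.75) ≈ 0.347.
Sum = Δu · [f(2.25) + f(2.75) + f(3.25) + f(3.75)].
Sum ≈ 0.911.

0.911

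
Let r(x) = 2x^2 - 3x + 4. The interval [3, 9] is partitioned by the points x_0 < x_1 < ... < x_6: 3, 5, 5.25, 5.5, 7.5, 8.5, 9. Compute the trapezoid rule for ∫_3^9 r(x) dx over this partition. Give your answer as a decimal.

389.71875

Subinterval widths: 2, 0.25, 0.25, 2, 1, 0.5.
r(3) = 13, r(5) = 39, r(5.25) = 43.375, r(5.5) = 48, r(7.5) = 94, r(8.5) = 123, r(9) = 139.
On each subinterval the trapezoid contributes (Δx_i/2)·[r(x_{i-1}) + r(x_i)].
Sum = 389.71875.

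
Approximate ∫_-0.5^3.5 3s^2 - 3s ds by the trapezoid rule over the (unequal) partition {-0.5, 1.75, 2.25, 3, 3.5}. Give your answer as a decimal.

31.03125

Subinterval widths: 2.25, 0.5, 0.75, 0.5.
f(-0.5) = 2.25, f(1.75) = 3.9375, f(2.25) = 8.4375, f(3) = 18, f(3.5) = 26.25.
On each subinterval the trapezoid contributes (Δs_i/2)·[f(s_{i-1}) + f(s_i)].
Sum = 31.03125.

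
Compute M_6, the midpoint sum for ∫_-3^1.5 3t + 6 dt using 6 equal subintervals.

16.875

Δt = (1.5 − (-3))/6 = 0.75.
Midpoints: -2.625, -1.875, -1.125, -0.375, 0.375, 1.125.
f(-2.625) = -1.875, f(-1.875) = 0.375, f(-1.125) = 2.625, f(-0.375) = 4.875, f(0.375) = 7.125, f(1.125) = 9.375.
Sum = Δt · [f(-2.625) + f(-1.875) + f(-1.125) + ...].
Sum = 16.875.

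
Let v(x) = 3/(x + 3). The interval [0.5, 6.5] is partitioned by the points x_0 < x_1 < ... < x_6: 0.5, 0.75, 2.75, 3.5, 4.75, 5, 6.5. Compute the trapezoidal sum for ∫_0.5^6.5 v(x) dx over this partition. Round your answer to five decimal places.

Subinterval widths: 0.25, 2, 0.75, 1.25, 0.25, 1.5.
v(0.5) = 6/7, v(0.75) = 0.8, v(2.75) = 12/23, v(3.5) = 6/13, v(4.75) = 12/31, v(5) = 0.375, v(6.5) = 6/19.
On each subinterval the trapezoid contributes (Δx_i/2)·[v(x_{i-1}) + v(x_i)].
Sum ≈ 3.04136.

3.04136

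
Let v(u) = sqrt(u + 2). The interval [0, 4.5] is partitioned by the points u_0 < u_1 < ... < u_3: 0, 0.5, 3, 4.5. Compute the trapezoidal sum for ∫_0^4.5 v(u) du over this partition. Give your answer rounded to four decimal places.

Subinterval widths: 0.5, 2.5, 1.5.
v(0) ≈ 1.4142, v(0.5) ≈ 1.5811, v(3) ≈ 2.2361, v(4.5) ≈ 2.5495.
On each subinterval the trapezoid contributes (Δu_i/2)·[v(u_{i-1}) + v(u_i)].
Sum ≈ 9.1095.

9.1095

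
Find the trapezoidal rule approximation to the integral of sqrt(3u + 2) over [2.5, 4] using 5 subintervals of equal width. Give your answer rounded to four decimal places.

Δu = (4 − 2.5)/5 = 0.3.
f(2.5) ≈ 3.0822, f(2.8) ≈ 3.2249, f(3.1) ≈ 3.3615, f(3.4) ≈ 3.4928, f(3.7) ≈ 3.6194, f(4) ≈ 3.7417.
T_5 = (Δu/2)·[f(u_0) + 2f(u_1) + ... + 2f(u_{4}) + f(u_5)].
Sum ≈ 5.1332.

5.1332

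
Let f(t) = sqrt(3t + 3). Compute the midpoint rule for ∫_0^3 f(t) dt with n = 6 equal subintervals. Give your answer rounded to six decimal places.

Δt = (3 − 0)/6 = 0.5.
Midpoints: 0.25, 0.75, 1.25, 1.75, 2.25, 2.75.
f(0.25) ≈ 1.936492, f(0.75) ≈ 2.291288, f(1.25) ≈ 2.598076, f(1.75) ≈ 2.872281, f(2.25) ≈ 3.122499, f(2.75) ≈ 3.354102.
Sum = Δt · [f(0.25) + f(0.75) + f(1.25) + ...].
Sum ≈ 8.087369.

8.087369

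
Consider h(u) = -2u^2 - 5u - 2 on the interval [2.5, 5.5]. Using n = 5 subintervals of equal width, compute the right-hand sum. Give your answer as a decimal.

-185.76

Δu = (5.5 − 2.5)/5 = 0.6.
Right endpoints: 3.1, 3.7, 4.3, 4.9, 5.5.
h(3.1) = -36.72, h(3.7) = -47.88, h(4.3) = -60.48, h(4.9) = -74.52, h(5.5) = -90.
Sum = Δu · [h(3.1) + h(3.7) + h(4.3) + h(4.9) + h(5.5)].
Sum = -185.76.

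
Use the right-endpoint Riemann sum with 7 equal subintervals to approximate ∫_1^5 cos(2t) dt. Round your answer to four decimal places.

Δt = (5 − 1)/7 = 4/7.
Right endpoints: 11/7, 15/7, 19/7, 23/7, 27/7, 31/7, 5.
f(11/7) ≈ -1.0000, f(15/7) ≈ -0.4138, f(19/7) ≈ 0.6565, f(23/7) ≈ 0.9587, f(27/7) ≈ 0.1392, f(31/7) ≈ -0.8432, f(5) ≈ -0.8391.
Sum = Δt · [f(11/7) + f(15/7) + f(19/7) + ...].
Sum ≈ -0.7666.

-0.7666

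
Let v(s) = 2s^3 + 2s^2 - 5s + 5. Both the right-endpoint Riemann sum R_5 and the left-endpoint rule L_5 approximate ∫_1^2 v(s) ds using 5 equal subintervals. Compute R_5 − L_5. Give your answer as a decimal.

3

R_5 = 11.24.
L_5 = 8.24.
R_5 − L_5 = 3.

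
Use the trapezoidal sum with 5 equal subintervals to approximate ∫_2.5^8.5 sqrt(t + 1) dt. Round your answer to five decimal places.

15.14281

Δt = (8.5 − 2.5)/5 = 1.2.
f(2.5) ≈ 1.87083, f(3.7) ≈ 2.16795, f(4.9) ≈ 2.42899, f(6.1) ≈ 2.66458, f(7.3) ≈ 2.88097, f(8.5) ≈ 3.08221.
T_5 = (Δt/2)·[f(t_0) + 2f(t_1) + ... + 2f(t_{4}) + f(t_5)].
Sum ≈ 15.14281.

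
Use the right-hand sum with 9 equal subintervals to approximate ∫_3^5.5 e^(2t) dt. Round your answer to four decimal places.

Δt = (5.5 − 3)/9 = 5/18.
Right endpoints: 59/18, 32/9, 23/6, 37/9, 79/18, 14/3, 89/18, 47/9, 5.5.
f(59/18) ≈ 703.1397, f(32/9) ≈ 1225.5085, f(23/6) ≈ 2135.9497, f(37/9) ≈ 3722.7660, f(79/18) ≈ 6488.4424, f(14/3) ≈ 11308.7646, f(89/18) ≈ 19710.1476, f(47/9) ≈ 34352.9936, f(5.5) ≈ 59874.1417.
Sum = Δt · [f(59/18) + f(32/9) + f(23/6) + ...].
Sum ≈ 38756.0705.

38756.0705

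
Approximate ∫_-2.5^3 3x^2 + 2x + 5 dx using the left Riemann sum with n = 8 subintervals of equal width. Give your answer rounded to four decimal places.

Δx = (3 − (-2.5))/8 = 0.6875.
Left endpoints: -2.5, -1.8125, -1.125, -0.4375, 0.25, 0.9375, 1.625, 2.3125.
f(-2.5) = 18.75, f(-1.8125) = 11.23046875, f(-1.125) = 6.546875, f(-0.4375) = 4.69921875, f(0.25) = 5.6875, f(0.9375) = 9.51171875, f(1.625) = 16.171875, f(2.3125) = 25.66796875.
Sum = Δx · [f(-2.5) + f(-1.8125) + f(-1.125) + ...].
Sum ≈ 67.5576.

67.5576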